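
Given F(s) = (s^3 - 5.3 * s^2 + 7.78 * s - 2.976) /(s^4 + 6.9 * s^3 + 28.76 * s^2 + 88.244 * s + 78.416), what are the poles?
Set denominator = 0: s^4 + 6.9*s^3 + 28.76*s^2 + 88.244*s + 78.416 = (s + 4)(s + 1.3)(s^2 + 1.6*s + 15.08) = 0 → Poles: -0.8 + 3.8j, -0.8 - 3.8j, -1.3, -4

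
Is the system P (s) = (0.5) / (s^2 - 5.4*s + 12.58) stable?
Denominator: s^2 - 5.4*s + 12.58. Poles: 2.7 + 2.3j, 2.7 - 2.3j. All Re(p)<0: No (unstable)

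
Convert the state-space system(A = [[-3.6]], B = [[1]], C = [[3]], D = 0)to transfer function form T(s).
T(s) = C(sI - A)⁻¹B + D.
Characteristic polynomial det(sI - A) = s + 3.6.
Numerator from C·adj(sI-A)·B + D·det(sI-A) = 3.
T(s) = (3)/(s + 3.6)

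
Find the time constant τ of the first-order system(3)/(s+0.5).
First-order system: τ = -1/pole. Pole = -0.5. τ = -1/(-0.5) = 2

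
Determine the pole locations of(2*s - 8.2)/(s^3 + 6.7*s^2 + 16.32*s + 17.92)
Set denominator = 0: s^3 + 6.7*s^2 + 16.32*s + 17.92 = (s + 3.5)(s^2 + 3.2*s + 5.12) = 0 → Poles: -1.6 + 1.6j, -1.6 - 1.6j, -3.5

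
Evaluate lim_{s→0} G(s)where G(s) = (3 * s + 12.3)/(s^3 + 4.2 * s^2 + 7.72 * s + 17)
DC gain = G(0) = num(0)/den(0) = 12.3/17 = 0.7235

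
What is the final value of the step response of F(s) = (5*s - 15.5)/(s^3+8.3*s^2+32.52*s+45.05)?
FVT: lim_{t→∞} y(t) = lim_{s→0} s*Y(s) where Y(s) = F(s)/s.
= lim_{s→0} F(s) = F(0) = num(0)/den(0) = -15.5/45.05 = -0.3441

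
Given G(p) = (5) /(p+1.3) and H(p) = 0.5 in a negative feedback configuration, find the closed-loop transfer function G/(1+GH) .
Closed-loop T = G/(1+GH).
Numerator: G_num * H_den = 5.
Denominator: G_den * H_den + G_num * H_num = (p + 1.3) + (2.5) = p + 3.8.
T(p) = (5)/(p + 3.8)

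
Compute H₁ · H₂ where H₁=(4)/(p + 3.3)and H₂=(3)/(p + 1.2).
Series: H = H₁ · H₂ = (n₁·n₂)/(d₁·d₂).
Num: n₁·n₂ = 12. Den: d₁·d₂ = p^2 + 4.5*p + 3.96.
H(p) = (12)/(p^2 + 4.5*p + 3.96)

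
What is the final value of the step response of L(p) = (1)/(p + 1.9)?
FVT: lim_{t→∞} y(t) = lim_{p→0} p*Y(p) where Y(p) = L(p)/p.
= lim_{p→0} L(p) = L(0) = num(0)/den(0) = 1/1.9 = 0.5263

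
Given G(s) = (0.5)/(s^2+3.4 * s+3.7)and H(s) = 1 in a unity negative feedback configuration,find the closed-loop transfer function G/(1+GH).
Closed-loop T = G/(1+GH).
Numerator: G_num * H_den = 0.5.
Denominator: G_den * H_den + G_num * H_num = (s^2 + 3.4*s + 3.7) + (0.5) = s^2 + 3.4*s + 4.2.
T(s) = (0.5)/(s^2 + 3.4*s + 4.2)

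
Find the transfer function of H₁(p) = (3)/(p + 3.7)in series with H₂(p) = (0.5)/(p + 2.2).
Series: H = H₁ · H₂ = (n₁·n₂)/(d₁·d₂).
Num: n₁·n₂ = 1.5. Den: d₁·d₂ = p^2 + 5.9*p + 8.14.
H(p) = (1.5)/(p^2 + 5.9*p + 8.14)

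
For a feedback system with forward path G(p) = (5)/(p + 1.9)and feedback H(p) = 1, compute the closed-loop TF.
Closed-loop T = G/(1+GH).
Numerator: G_num * H_den = 5.
Denominator: G_den * H_den + G_num * H_num = (p + 1.9) + (5) = p + 6.9.
T(p) = (5)/(p + 6.9)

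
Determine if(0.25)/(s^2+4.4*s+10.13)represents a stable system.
Denominator: s^2 + 4.4*s + 10.13. Poles: -2.2 + 2.3j, -2.2 - 2.3j. All Re(p)<0: Yes (stable)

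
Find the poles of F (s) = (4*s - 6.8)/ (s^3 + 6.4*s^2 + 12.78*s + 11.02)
Set denominator = 0: s^3 + 6.4*s^2 + 12.78*s + 11.02 = (s + 3.8)(s^2 + 2.6*s + 2.9) = 0 → Poles: -1.3 + 1.1j, -1.3 - 1.1j, -3.8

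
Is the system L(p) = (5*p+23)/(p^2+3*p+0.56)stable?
Denominator: p^2 + 3*p + 0.56 = (p + 2.8)(p + 0.2). Poles: -0.2, -2.8. All Re(p)<0: Yes (stable)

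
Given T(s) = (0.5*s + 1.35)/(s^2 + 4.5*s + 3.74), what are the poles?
Set denominator = 0: s^2 + 4.5*s + 3.74 = (s + 1.1)(s + 3.4) = 0 → Poles: -1.1, -3.4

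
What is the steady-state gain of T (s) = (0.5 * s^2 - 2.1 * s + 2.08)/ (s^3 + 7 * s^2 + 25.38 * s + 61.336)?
DC gain = T(0) = num(0)/den(0) = 2.08/61.336 = 0.03391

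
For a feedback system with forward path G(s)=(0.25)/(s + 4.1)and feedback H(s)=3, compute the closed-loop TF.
Closed-loop T = G/(1+GH).
Numerator: G_num * H_den = 0.25.
Denominator: G_den * H_den + G_num * H_num = (s + 4.1) + (0.75) = s + 4.85.
T(s) = (0.25)/(s + 4.85)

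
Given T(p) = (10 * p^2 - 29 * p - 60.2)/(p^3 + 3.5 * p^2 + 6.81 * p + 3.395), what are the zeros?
Set numerator = 0: 10*p^2 - 29*p - 60.2 = 10*(p + 1.4)(p - 4.3) = 0 → Zeros: -1.4, 4.3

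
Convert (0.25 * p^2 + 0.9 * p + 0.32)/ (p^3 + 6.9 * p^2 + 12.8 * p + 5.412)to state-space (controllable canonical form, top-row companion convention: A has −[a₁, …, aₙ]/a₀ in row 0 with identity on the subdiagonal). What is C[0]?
Reachable canonical form: C = numerator coefficients (right-aligned, zero-padded to length n).
num = 0.25*p^2 + 0.9*p + 0.32, C = [[0.25, 0.9, 0.32]].
C[0] = 0.25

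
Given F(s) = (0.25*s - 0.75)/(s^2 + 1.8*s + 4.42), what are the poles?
Set denominator = 0: s^2 + 1.8*s + 4.42 = 0 → Poles: -0.9 + 1.9j, -0.9 - 1.9j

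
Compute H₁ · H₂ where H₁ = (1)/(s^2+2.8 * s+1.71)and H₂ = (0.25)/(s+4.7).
Series: H = H₁ · H₂ = (n₁·n₂)/(d₁·d₂).
Num: n₁·n₂ = 0.25. Den: d₁·d₂ = s^3 + 7.5*s^2 + 14.87*s + 8.037.
H(s) = (0.25)/(s^3 + 7.5*s^2 + 14.87*s + 8.037)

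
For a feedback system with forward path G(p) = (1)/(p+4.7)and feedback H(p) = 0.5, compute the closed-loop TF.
Closed-loop T = G/(1+GH).
Numerator: G_num * H_den = 1.
Denominator: G_den * H_den + G_num * H_num = (p + 4.7) + (0.5) = p + 5.2.
T(p) = (1)/(p + 5.2)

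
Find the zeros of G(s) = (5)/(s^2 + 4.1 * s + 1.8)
Numerator is a nonzero constant (5) → Zeros: none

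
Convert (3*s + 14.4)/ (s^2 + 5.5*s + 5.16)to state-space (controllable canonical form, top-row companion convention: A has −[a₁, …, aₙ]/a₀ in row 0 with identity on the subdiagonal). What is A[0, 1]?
Reachable canonical form for den = s^2 + 5.5*s + 5.16: top row of A = -[a₁,a₂,...,aₙ]/a₀, ones on the subdiagonal, zeros elsewhere.
A = [[-5.5, -5.16], [1, 0]].
A[0,1] = -5.16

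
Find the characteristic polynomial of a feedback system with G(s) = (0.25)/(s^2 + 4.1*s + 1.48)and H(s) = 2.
Characteristic poly = G_den * H_den + G_num * H_num = (s^2 + 4.1*s + 1.48) + (0.5) = s^2 + 4.1*s + 1.98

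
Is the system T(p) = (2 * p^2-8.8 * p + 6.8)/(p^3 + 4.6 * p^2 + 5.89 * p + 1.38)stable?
Denominator: p^3 + 4.6*p^2 + 5.89*p + 1.38 = (p + 2.3)(p + 0.3)(p + 2). Poles: -0.3, -2, -2.3. All Re(p)<0: Yes (stable)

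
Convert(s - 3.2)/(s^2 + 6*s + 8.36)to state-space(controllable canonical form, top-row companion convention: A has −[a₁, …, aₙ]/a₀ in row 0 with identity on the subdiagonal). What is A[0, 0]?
Reachable canonical form for den = s^2 + 6*s + 8.36: top row of A = -[a₁,a₂,...,aₙ]/a₀, ones on the subdiagonal, zeros elsewhere.
A = [[-6, -8.36], [1, 0]].
A[0,0] = -6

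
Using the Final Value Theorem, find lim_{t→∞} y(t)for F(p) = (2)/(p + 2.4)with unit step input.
FVT: lim_{t→∞} y(t) = lim_{p→0} p*Y(p) where Y(p) = F(p)/p.
= lim_{p→0} F(p) = F(0) = num(0)/den(0) = 2/2.4 = 0.8333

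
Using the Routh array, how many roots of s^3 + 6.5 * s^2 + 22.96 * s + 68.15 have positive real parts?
Routh array:
s^3: [1, 22.96]; s^2: [6.5, 68.15]; s^1: [12.4754]; s^0: [68.15]
First column: [1, 6.5, 12.4754, 68.15]. Sign changes = RHP roots = 0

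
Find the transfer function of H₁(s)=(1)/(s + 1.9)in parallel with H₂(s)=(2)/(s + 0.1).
Parallel: H = H₁ + H₂ = (n₁·d₂ + n₂·d₁)/(d₁·d₂).
n₁·d₂ = s + 0.1. n₂·d₁ = 2*s + 3.8. Sum = 3*s + 3.9. d₁·d₂ = s^2 + 2*s + 0.19.
H(s) = (3*s + 3.9)/(s^2 + 2*s + 0.19)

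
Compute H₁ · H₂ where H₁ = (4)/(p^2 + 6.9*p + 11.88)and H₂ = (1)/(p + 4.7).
Series: H = H₁ · H₂ = (n₁·n₂)/(d₁·d₂).
Num: n₁·n₂ = 4. Den: d₁·d₂ = p^3 + 11.6*p^2 + 44.31*p + 55.836.
H(p) = (4)/(p^3 + 11.6*p^2 + 44.31*p + 55.836)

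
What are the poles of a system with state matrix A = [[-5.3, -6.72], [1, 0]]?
Eigenvalues solve det(λI - A) = 0.
Characteristic polynomial: λ^2 + 5.3*λ + 6.72 = 0.
Factor: (λ + 3.2)(λ + 2.1) = 0.
Roots: -2.1, -3.2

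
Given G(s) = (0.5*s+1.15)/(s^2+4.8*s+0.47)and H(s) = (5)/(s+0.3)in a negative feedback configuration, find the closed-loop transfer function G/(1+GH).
Closed-loop T = G/(1+GH).
Numerator: G_num * H_den = 0.5*s^2 + 1.3*s + 0.345.
Denominator: G_den * H_den + G_num * H_num = (s^3 + 5.1*s^2 + 1.91*s + 0.141) + (2.5*s + 5.75) = s^3 + 5.1*s^2 + 4.41*s + 5.891.
T(s) = (0.5*s^2 + 1.3*s + 0.345)/(s^3 + 5.1*s^2 + 4.41*s + 5.891)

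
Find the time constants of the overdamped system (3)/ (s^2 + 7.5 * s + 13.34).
Overdamped: real poles at -2.9, -4.6. τ = -1/pole → τ₁ = 0.3448, τ₂ = 0.2174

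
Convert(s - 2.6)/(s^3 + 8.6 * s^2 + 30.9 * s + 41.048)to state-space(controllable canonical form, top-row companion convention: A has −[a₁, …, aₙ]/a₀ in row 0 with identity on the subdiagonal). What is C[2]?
Reachable canonical form: C = numerator coefficients (right-aligned, zero-padded to length n).
num = s - 2.6, C = [[0, 1, -2.6]].
C[2] = -2.6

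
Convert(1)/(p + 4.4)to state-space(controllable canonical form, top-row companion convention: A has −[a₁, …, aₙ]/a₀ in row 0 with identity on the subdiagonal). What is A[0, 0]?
Reachable canonical form for den = p + 4.4: top row of A = -[a₁,a₂,...,aₙ]/a₀, ones on the subdiagonal, zeros elsewhere.
A = [[-4.4]].
A[0,0] = -4.4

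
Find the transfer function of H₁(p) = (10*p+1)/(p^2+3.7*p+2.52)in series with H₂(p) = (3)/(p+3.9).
Series: H = H₁ · H₂ = (n₁·n₂)/(d₁·d₂).
Num: n₁·n₂ = 30*p + 3. Den: d₁·d₂ = p^3 + 7.6*p^2 + 16.95*p + 9.828.
H(p) = (30*p + 3)/(p^3 + 7.6*p^2 + 16.95*p + 9.828)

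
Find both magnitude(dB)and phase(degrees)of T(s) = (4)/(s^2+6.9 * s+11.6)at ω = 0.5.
Substitute s = j*0.5: T(j0.5) = 0.322615 - 0.0980636j.
|T| = 20*log₁₀(sqrt(Re²+Im²)) = -9.44 dB.
∠T = atan2(Im, Re) = -16.91°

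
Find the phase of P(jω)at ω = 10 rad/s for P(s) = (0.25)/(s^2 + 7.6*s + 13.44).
Substitute s = j*10: P(j10) = -0.00163091 - 0.00143195j.
∠P(j10) = atan2(Im, Re) = atan2(-0.00143195, -0.00163091) = -138.72°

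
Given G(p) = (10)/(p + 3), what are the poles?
Set denominator = 0: p + 3 = 0 → Poles: -3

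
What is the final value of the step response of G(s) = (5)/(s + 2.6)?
FVT: lim_{t→∞} y(t) = lim_{s→0} s*Y(s) where Y(s) = G(s)/s.
= lim_{s→0} G(s) = G(0) = num(0)/den(0) = 5/2.6 = 1.923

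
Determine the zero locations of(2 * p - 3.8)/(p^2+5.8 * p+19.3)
Set numerator = 0: 2*p - 3.8 = 0 → Zeros: 1.9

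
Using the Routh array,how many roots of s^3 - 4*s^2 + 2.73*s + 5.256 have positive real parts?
Routh array:
s^3: [1, 2.73]; s^2: [-4, 5.256]; s^1: [4.044]; s^0: [5.256]
First column: [1, -4, 4.044, 5.256]. Sign changes = RHP roots = 2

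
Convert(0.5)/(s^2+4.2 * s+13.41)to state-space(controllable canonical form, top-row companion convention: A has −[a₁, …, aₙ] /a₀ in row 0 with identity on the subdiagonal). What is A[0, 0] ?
Reachable canonical form for den = s^2 + 4.2*s + 13.41: top row of A = -[a₁,a₂,...,aₙ]/a₀, ones on the subdiagonal, zeros elsewhere.
A = [[-4.2, -13.41], [1, 0]].
A[0,0] = -4.2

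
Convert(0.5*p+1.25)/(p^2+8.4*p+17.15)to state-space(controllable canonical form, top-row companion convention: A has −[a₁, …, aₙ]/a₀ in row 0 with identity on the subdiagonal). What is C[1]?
Reachable canonical form: C = numerator coefficients (right-aligned, zero-padded to length n).
num = 0.5*p + 1.25, C = [[0.5, 1.25]].
C[1] = 1.25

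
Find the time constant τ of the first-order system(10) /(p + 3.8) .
First-order system: τ = -1/pole. Pole = -3.8. τ = -1/(-3.8) = 0.2632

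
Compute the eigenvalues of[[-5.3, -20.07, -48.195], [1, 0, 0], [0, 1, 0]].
Eigenvalues solve det(λI - A) = 0.
Characteristic polynomial: λ^3 + 5.3*λ^2 + 20.07*λ + 48.195 = 0.
Factor: (λ + 3.5)(λ^2 + 1.8*λ + 13.77) = 0.
Roots: -0.9 + 3.6j, -0.9 - 3.6j, -3.5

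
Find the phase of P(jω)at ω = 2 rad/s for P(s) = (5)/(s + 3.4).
Substitute s = j*2: P(j2) = 1.09254 - 0.642674j.
∠P(j2) = atan2(Im, Re) = atan2(-0.642674, 1.09254) = -30.47°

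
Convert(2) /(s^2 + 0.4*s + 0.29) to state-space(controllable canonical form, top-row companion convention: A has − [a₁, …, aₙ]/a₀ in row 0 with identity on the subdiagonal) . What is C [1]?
Reachable canonical form: C = numerator coefficients (right-aligned, zero-padded to length n).
num = 2, C = [[0, 2]].
C[1] = 2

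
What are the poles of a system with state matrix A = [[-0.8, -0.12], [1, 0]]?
Eigenvalues solve det(λI - A) = 0.
Characteristic polynomial: λ^2 + 0.8*λ + 0.12 = 0.
Factor: (λ + 0.6)(λ + 0.2) = 0.
Roots: -0.2, -0.6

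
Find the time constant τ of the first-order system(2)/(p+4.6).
First-order system: τ = -1/pole. Pole = -4.6. τ = -1/(-4.6) = 0.2174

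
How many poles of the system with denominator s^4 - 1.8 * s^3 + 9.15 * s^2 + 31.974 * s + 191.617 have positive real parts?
s^4 - 1.8*s^3 + 9.15*s^2 + 31.974*s + 191.617 = (s^2 - 5.6*s + 21.53)(s^2 + 3.8*s + 8.9). Poles: -1.9 + 2.3j, -1.9 - 2.3j, 2.8 + 3.7j, 2.8 - 3.7j. RHP poles (Re>0): 2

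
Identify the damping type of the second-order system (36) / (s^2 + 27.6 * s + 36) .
Standard form: ωn²/(s²+2ζωn·s+ωn²) gives ωn=6, ζ=2.3.
Overdamped (ζ = 2.3 > 1)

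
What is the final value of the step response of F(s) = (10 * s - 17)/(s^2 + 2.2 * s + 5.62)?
FVT: lim_{t→∞} y(t) = lim_{s→0} s*Y(s) where Y(s) = F(s)/s.
= lim_{s→0} F(s) = F(0) = num(0)/den(0) = -17/5.62 = -3.025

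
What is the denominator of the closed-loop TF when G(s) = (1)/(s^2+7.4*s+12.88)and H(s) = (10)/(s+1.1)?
Characteristic poly = G_den * H_den + G_num * H_num = (s^3 + 8.5*s^2 + 21.02*s + 14.168) + (10) = s^3 + 8.5*s^2 + 21.02*s + 24.168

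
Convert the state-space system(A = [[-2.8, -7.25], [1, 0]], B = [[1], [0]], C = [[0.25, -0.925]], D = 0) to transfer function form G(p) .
G(p) = C(pI - A)⁻¹B + D.
Characteristic polynomial det(pI - A) = p^2 + 2.8*p + 7.25.
Numerator from C·adj(pI-A)·B + D·det(pI-A) = 0.25*p - 0.925.
G(p) = (0.25*p - 0.925)/(p^2 + 2.8*p + 7.25)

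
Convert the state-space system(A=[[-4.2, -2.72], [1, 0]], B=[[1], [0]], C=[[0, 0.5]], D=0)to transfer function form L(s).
L(s) = C(sI - A)⁻¹B + D.
Characteristic polynomial det(sI - A) = s^2 + 4.2*s + 2.72.
Numerator from C·adj(sI-A)·B + D·det(sI-A) = 0.5.
L(s) = (0.5)/(s^2 + 4.2*s + 2.72)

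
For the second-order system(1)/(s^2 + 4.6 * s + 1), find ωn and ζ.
Standard form: ωn²/(s²+2ζωn·s+ωn²).
const=1=ωn² → ωn=1, s coeff=4.6=2ζωn → ζ=2.3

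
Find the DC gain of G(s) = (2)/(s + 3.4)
DC gain = G(0) = num(0)/den(0) = 2/3.4 = 0.5882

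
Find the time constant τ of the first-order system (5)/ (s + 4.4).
First-order system: τ = -1/pole. Pole = -4.4. τ = -1/(-4.4) = 0.2273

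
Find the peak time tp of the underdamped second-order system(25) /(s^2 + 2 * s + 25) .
Standard form: ωn²/(s²+2ζωn·s+ωn²) → ωn = 5, ζ = 0.2.
ωd = ωn·√(1-ζ²) = 5·√(1-0.2²) = 4.899.
tp = π/ωd = π/4.899 = 0.6413 s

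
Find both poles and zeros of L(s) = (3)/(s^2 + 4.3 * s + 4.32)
Set denominator = 0: s^2 + 4.3*s + 4.32 = (s + 2.7)(s + 1.6) = 0 → Poles: -1.6, -2.7
Numerator is a nonzero constant (3) → Zeros: none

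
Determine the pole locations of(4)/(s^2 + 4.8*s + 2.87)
Set denominator = 0: s^2 + 4.8*s + 2.87 = (s + 0.7)(s + 4.1) = 0 → Poles: -0.7, -4.1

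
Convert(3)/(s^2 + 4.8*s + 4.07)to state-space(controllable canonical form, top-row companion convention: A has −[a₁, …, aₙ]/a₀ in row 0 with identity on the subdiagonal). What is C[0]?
Reachable canonical form: C = numerator coefficients (right-aligned, zero-padded to length n).
num = 3, C = [[0, 3]].
C[0] = 0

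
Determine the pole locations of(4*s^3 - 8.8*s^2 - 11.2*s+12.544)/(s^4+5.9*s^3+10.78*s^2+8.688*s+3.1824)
Set denominator = 0: s^4 + 5.9*s^3 + 10.78*s^2 + 8.688*s + 3.1824 = (s + 3.4)(s + 1.3)(s^2 + 1.2*s + 0.72) = 0 → Poles: -0.6 + 0.6j, -0.6 - 0.6j, -1.3, -3.4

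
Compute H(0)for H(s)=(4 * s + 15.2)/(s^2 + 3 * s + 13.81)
DC gain = H(0) = num(0)/den(0) = 15.2/13.81 = 1.101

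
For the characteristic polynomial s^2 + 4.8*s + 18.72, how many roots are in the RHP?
Poles: -2.4 + 3.6j, -2.4 - 3.6j. RHP poles (Re>0): 0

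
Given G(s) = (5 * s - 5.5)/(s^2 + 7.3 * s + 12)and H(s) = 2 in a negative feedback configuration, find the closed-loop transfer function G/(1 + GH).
Closed-loop T = G/(1+GH).
Numerator: G_num * H_den = 5*s - 5.5.
Denominator: G_den * H_den + G_num * H_num = (s^2 + 7.3*s + 12) + (10*s - 11) = s^2 + 17.3*s + 1.
T(s) = (5*s - 5.5)/(s^2 + 17.3*s + 1)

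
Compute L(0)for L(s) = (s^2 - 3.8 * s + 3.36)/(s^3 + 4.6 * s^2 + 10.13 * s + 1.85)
DC gain = L(0) = num(0)/den(0) = 3.36/1.85 = 1.816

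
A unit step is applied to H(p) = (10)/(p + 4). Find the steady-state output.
FVT: lim_{t→∞} y(t) = lim_{p→0} p*Y(p) where Y(p) = H(p)/p.
= lim_{p→0} H(p) = H(0) = num(0)/den(0) = 10/4 = 2.5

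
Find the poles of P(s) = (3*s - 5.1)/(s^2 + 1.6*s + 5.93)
Set denominator = 0: s^2 + 1.6*s + 5.93 = 0 → Poles: -0.8 + 2.3j, -0.8 - 2.3j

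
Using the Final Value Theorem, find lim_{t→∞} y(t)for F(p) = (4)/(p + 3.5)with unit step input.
FVT: lim_{t→∞} y(t) = lim_{p→0} p*Y(p) where Y(p) = F(p)/p.
= lim_{p→0} F(p) = F(0) = num(0)/den(0) = 4/3.5 = 1.143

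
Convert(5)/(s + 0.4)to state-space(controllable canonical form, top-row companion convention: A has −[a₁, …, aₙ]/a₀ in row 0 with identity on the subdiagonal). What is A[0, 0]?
Reachable canonical form for den = s + 0.4: top row of A = -[a₁,a₂,...,aₙ]/a₀, ones on the subdiagonal, zeros elsewhere.
A = [[-0.4]].
A[0,0] = -0.4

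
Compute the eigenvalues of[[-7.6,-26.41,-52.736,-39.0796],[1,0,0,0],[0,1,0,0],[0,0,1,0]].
Eigenvalues solve det(λI - A) = 0.
Characteristic polynomial: λ^4 + 7.6*λ^3 + 26.41*λ^2 + 52.736*λ + 39.0796 = 0.
Factor: (λ + 3.4)(λ + 1.4)(λ^2 + 2.8*λ + 8.21) = 0.
Roots: -1.4, -1.4 + 2.5j, -1.4 - 2.5j, -3.4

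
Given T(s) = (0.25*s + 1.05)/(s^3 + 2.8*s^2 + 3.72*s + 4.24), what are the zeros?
Set numerator = 0: 0.25*s + 1.05 = 0 → Zeros: -4.2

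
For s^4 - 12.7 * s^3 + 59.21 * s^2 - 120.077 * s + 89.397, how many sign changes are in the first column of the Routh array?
Routh array:
s^4: [1, 59.21, 89.397]; s^3: [-12.7, -120.077]; s^2: [49.7551, 89.397]; s^1: [-97.2584]; s^0: [89.397]
First column: [1, -12.7, 49.7551, -97.2584, 89.397]. Sign changes = 4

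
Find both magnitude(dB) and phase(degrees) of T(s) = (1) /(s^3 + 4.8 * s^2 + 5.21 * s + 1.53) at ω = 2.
Substitute s = j*2: T(j2) = -0.0555511 - 0.00760802j.
|T| = 20*log₁₀(sqrt(Re²+Im²)) = -25.03 dB.
∠T = atan2(Im, Re) = -172.20°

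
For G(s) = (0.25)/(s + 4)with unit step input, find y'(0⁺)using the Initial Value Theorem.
IVT: y'(0⁺) = lim_{s→∞} s²·Y(s) = lim_{s→∞} s·G(s).
deg(num) = 0, deg(den) = 1, relative degree = 1, so s·G(s) → (leading num)/(leading den) = 0.25/1 = 0.25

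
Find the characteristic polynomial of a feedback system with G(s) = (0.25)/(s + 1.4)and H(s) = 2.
Characteristic poly = G_den * H_den + G_num * H_num = (s + 1.4) + (0.5) = s + 1.9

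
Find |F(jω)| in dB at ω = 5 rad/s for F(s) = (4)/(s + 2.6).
Substitute s = j*5: F(j5) = 0.327456 - 0.629723j.
|F(j5)| = sqrt(Re² + Im²) = 0.7098.
20*log₁₀(0.7098) = -2.98 dB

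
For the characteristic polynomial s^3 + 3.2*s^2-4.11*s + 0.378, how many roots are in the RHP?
s^3 + 3.2*s^2 - 4.11*s + 0.378 = (s - 0.1)(s + 4.2)(s - 0.9). Poles: -4.2, 0.1, 0.9. RHP poles (Re>0): 2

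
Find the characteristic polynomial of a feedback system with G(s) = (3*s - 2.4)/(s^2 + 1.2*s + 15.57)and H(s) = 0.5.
Characteristic poly = G_den * H_den + G_num * H_num = (s^2 + 1.2*s + 15.57) + (1.5*s - 1.2) = s^2 + 2.7*s + 14.37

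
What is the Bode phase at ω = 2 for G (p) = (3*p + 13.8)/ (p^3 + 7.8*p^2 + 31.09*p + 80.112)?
Substitute p = j*2: G(j2) = 0.187705 - 0.0852523j.
∠G(j2) = atan2(Im, Re) = atan2(-0.0852523, 0.187705) = -24.43°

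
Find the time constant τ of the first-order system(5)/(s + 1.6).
First-order system: τ = -1/pole. Pole = -1.6. τ = -1/(-1.6) = 0.625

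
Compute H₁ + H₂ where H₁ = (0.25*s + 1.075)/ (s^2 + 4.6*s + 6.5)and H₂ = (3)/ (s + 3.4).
Parallel: H = H₁ + H₂ = (n₁·d₂ + n₂·d₁)/(d₁·d₂).
n₁·d₂ = 0.25*s^2 + 1.925*s + 3.655. n₂·d₁ = 3*s^2 + 13.8*s + 19.5. Sum = 3.25*s^2 + 15.725*s + 23.155. d₁·d₂ = s^3 + 8*s^2 + 22.14*s + 22.1.
H(s) = (3.25*s^2 + 15.725*s + 23.155)/(s^3 + 8*s^2 + 22.14*s + 22.1)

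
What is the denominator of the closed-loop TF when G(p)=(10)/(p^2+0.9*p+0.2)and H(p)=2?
Characteristic poly = G_den * H_den + G_num * H_num = (p^2 + 0.9*p + 0.2) + (20) = p^2 + 0.9*p + 20.2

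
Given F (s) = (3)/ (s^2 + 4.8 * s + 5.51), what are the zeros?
Numerator is a nonzero constant (3) → Zeros: none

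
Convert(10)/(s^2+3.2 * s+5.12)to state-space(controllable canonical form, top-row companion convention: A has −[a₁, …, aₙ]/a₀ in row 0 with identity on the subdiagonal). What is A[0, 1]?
Reachable canonical form for den = s^2 + 3.2*s + 5.12: top row of A = -[a₁,a₂,...,aₙ]/a₀, ones on the subdiagonal, zeros elsewhere.
A = [[-3.2, -5.12], [1, 0]].
A[0,1] = -5.12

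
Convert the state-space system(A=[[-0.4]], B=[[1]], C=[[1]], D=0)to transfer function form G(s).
G(s) = C(sI - A)⁻¹B + D.
Characteristic polynomial det(sI - A) = s + 0.4.
Numerator from C·adj(sI-A)·B + D·det(sI-A) = 1.
G(s) = (1)/(s + 0.4)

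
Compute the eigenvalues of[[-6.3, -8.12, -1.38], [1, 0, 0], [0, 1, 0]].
Eigenvalues solve det(λI - A) = 0.
Characteristic polynomial: λ^3 + 6.3*λ^2 + 8.12*λ + 1.38 = 0.
Factor: (λ + 1.5)(λ + 0.2)(λ + 4.6) = 0.
Roots: -0.2, -1.5, -4.6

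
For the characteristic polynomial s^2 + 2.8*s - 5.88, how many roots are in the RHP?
s^2 + 2.8*s - 5.88 = (s - 1.4)(s + 4.2). Poles: -4.2, 1.4. RHP poles (Re>0): 1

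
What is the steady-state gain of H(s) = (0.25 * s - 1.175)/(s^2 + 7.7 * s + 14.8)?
DC gain = H(0) = num(0)/den(0) = -1.175/14.8 = -0.07939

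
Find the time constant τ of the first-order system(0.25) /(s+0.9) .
First-order system: τ = -1/pole. Pole = -0.9. τ = -1/(-0.9) = 1.111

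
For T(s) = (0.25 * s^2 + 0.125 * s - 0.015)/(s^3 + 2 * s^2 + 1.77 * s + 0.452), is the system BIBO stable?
Denominator: s^3 + 2*s^2 + 1.77*s + 0.452 = (s + 0.4)(s^2 + 1.6*s + 1.13). Poles: -0.4, -0.8 + 0.7j, -0.8 - 0.7j. All Re(p)<0: Yes (stable)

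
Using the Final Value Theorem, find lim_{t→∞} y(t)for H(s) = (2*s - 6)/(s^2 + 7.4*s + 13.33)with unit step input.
FVT: lim_{t→∞} y(t) = lim_{s→0} s*Y(s) where Y(s) = H(s)/s.
= lim_{s→0} H(s) = H(0) = num(0)/den(0) = -6/13.33 = -0.4501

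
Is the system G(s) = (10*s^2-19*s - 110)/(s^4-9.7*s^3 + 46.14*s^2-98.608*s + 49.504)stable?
Denominator: s^4 - 9.7*s^3 + 46.14*s^2 - 98.608*s + 49.504 = (s - 3.4)(s - 0.7)(s^2 - 5.6*s + 20.8). Poles: 0.7, 2.8 + 3.6j, 2.8 - 3.6j, 3.4. All Re(p)<0: No (unstable)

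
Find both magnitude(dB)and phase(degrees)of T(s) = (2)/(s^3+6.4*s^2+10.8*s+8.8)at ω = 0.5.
Substitute s = j*0.5: T(j0.5) = 0.180756 - 0.132429j.
|T| = 20*log₁₀(sqrt(Re²+Im²)) = -12.99 dB.
∠T = atan2(Im, Re) = -36.23°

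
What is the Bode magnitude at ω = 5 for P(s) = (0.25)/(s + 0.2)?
Substitute s = j*5: P(j5) = 0.00199681 - 0.0499201j.
|P(j5)| = sqrt(Re² + Im²) = 0.04996.
20*log₁₀(0.04996) = -26.03 dB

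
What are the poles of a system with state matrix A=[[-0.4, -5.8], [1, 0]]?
Eigenvalues solve det(λI - A) = 0.
Characteristic polynomial: λ^2 + 0.4*λ + 5.8 = 0.
Roots: -0.2 + 2.4j, -0.2 - 2.4j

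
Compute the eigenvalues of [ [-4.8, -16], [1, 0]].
Eigenvalues solve det(λI - A) = 0.
Characteristic polynomial: λ^2 + 4.8*λ + 16 = 0.
Roots: -2.4 + 3.2j, -2.4 - 3.2j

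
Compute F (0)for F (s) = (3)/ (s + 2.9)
DC gain = F(0) = num(0)/den(0) = 3/2.9 = 1.034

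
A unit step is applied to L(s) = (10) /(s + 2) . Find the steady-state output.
FVT: lim_{t→∞} y(t) = lim_{s→0} s*Y(s) where Y(s) = L(s)/s.
= lim_{s→0} L(s) = L(0) = num(0)/den(0) = 10/2 = 5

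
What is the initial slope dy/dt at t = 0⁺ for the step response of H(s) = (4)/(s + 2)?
IVT: y'(0⁺) = lim_{s→∞} s²·Y(s) = lim_{s→∞} s·H(s).
deg(num) = 0, deg(den) = 1, relative degree = 1, so s·H(s) → (leading num)/(leading den) = 4/1 = 4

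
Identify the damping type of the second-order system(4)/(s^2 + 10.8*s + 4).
Standard form: ωn²/(s²+2ζωn·s+ωn²) gives ωn=2, ζ=2.7.
Overdamped (ζ = 2.7 > 1)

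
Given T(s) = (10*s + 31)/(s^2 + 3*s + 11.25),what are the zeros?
Set numerator = 0: 10*s + 31 = 0 → Zeros: -3.1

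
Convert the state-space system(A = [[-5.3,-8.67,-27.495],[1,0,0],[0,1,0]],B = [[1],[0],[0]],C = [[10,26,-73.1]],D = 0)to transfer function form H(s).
H(s) = C(sI - A)⁻¹B + D.
Characteristic polynomial det(sI - A) = s^3 + 5.3*s^2 + 8.67*s + 27.495.
Numerator from C·adj(sI-A)·B + D·det(sI-A) = 10*s^2 + 26*s - 73.1.
H(s) = (10*s^2 + 26*s - 73.1)/(s^3 + 5.3*s^2 + 8.67*s + 27.495)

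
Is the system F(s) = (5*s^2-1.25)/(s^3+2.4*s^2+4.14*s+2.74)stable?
Denominator: s^3 + 2.4*s^2 + 4.14*s + 2.74 = (s + 1)(s^2 + 1.4*s + 2.74). Poles: -0.7 + 1.5j, -0.7 - 1.5j, -1. All Re(p)<0: Yes (stable)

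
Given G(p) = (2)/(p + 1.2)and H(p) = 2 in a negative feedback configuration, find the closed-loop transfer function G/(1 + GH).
Closed-loop T = G/(1+GH).
Numerator: G_num * H_den = 2.
Denominator: G_den * H_den + G_num * H_num = (p + 1.2) + (4) = p + 5.2.
T(p) = (2)/(p + 5.2)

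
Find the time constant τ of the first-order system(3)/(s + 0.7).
First-order system: τ = -1/pole. Pole = -0.7. τ = -1/(-0.7) = 1.429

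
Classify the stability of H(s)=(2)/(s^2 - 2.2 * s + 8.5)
Denominator: s^2 - 2.2*s + 8.5. Poles: 1.1 + 2.7j, 1.1 - 2.7j. Unstable (2 pole(s) in RHP)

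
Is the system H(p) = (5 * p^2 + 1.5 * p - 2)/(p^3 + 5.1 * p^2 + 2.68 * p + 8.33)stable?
Denominator: p^3 + 5.1*p^2 + 2.68*p + 8.33 = (p + 4.9)(p^2 + 0.2*p + 1.7). Poles: -0.1 + 1.3j, -0.1 - 1.3j, -4.9. All Re(p)<0: Yes (stable)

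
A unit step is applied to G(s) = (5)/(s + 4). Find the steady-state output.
FVT: lim_{t→∞} y(t) = lim_{s→0} s*Y(s) where Y(s) = G(s)/s.
= lim_{s→0} G(s) = G(0) = num(0)/den(0) = 5/4 = 1.25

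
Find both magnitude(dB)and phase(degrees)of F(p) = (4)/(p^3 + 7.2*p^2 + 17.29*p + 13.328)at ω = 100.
Substitute p = j*100: F(j100) = -2.8745e-07 + 3.9862e-06j.
|F| = 20*log₁₀(sqrt(Re²+Im²)) = -107.97 dB.
∠F = atan2(Im, Re) = 94.12° (principal value).
Summing the individual angle contributions Σ∠(j100 − zᵢ) − Σ∠(j100 − pₖ) over the 0 zero(s) and 3 pole(s), each followed continuously from ω = 0 (DC phase referenced to (−180°, 180°]), gives -265.88°, i.e. the principal value - 360°. Continuous Bode phase = -265.88°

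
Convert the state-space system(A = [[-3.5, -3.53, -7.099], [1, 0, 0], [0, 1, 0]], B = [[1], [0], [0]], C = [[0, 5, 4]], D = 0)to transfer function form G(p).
G(p) = C(pI - A)⁻¹B + D.
Characteristic polynomial det(pI - A) = p^3 + 3.5*p^2 + 3.53*p + 7.099.
Numerator from C·adj(pI-A)·B + D·det(pI-A) = 5*p + 4.
G(p) = (5*p + 4)/(p^3 + 3.5*p^2 + 3.53*p + 7.099)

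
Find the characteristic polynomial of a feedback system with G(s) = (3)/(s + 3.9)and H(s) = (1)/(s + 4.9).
Characteristic poly = G_den * H_den + G_num * H_num = (s^2 + 8.8*s + 19.11) + (3) = s^2 + 8.8*s + 22.11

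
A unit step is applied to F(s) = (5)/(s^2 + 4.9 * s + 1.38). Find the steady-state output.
FVT: lim_{t→∞} y(t) = lim_{s→0} s*Y(s) where Y(s) = F(s)/s.
= lim_{s→0} F(s) = F(0) = num(0)/den(0) = 5/1.38 = 3.623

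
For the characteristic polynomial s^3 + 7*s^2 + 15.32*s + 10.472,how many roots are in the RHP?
s^3 + 7*s^2 + 15.32*s + 10.472 = (s + 1.4)(s + 2.2)(s + 3.4). Poles: -1.4, -2.2, -3.4. RHP poles (Re>0): 0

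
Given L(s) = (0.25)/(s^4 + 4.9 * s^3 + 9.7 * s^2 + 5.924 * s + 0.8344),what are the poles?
Set denominator = 0: s^4 + 4.9*s^3 + 9.7*s^2 + 5.924*s + 0.8344 = (s + 0.2)(s + 0.7)(s^2 + 4*s + 5.96) = 0 → Poles: -0.2, -0.7, -2 + 1.4j, -2 - 1.4j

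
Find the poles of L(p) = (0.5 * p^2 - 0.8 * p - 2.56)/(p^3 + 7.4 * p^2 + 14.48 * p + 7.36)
Set denominator = 0: p^3 + 7.4*p^2 + 14.48*p + 7.36 = (p + 0.8)(p + 2)(p + 4.6) = 0 → Poles: -0.8, -2, -4.6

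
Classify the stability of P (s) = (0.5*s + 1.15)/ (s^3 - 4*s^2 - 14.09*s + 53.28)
Denominator: s^3 - 4*s^2 - 14.09*s + 53.28 = (s - 3.2)(s + 3.7)(s - 4.5). Poles: -3.7, 3.2, 4.5. Unstable (2 pole(s) in RHP)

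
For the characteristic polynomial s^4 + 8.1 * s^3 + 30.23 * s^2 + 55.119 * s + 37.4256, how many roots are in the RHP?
s^4 + 8.1*s^3 + 30.23*s^2 + 55.119*s + 37.4256 = (s + 2.3)(s + 1.6)(s^2 + 4.2*s + 10.17). Poles: -1.6, -2.1 + 2.4j, -2.1 - 2.4j, -2.3. RHP poles (Re>0): 0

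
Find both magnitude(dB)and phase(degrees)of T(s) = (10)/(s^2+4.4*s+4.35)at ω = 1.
Substitute s = j*1: T(j1) = 1.0954 - 1.43873j.
|T| = 20*log₁₀(sqrt(Re²+Im²)) = 5.15 dB.
∠T = atan2(Im, Re) = -52.72°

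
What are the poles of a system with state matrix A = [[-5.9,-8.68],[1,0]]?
Eigenvalues solve det(λI - A) = 0.
Characteristic polynomial: λ^2 + 5.9*λ + 8.68 = 0.
Factor: (λ + 3.1)(λ + 2.8) = 0.
Roots: -2.8, -3.1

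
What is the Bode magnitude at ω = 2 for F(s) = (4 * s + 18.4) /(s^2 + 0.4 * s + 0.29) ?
Substitute s = j*2: F(j2) = -4.29489 - 3.08246j.
|F(j2)| = sqrt(Re² + Im²) = 5.287.
20*log₁₀(5.287) = 14.46 dB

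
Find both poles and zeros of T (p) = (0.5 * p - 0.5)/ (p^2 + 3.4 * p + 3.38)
Set denominator = 0: p^2 + 3.4*p + 3.38 = 0 → Poles: -1.7 + 0.7j, -1.7 - 0.7j
Set numerator = 0: 0.5*p - 0.5 = 0 → Zeros: 1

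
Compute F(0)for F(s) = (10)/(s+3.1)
DC gain = F(0) = num(0)/den(0) = 10/3.1 = 3.226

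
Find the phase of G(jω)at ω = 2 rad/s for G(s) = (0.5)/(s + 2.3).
Substitute s = j*2: G(j2) = 0.123789 - 0.107643j.
∠G(j2) = atan2(Im, Re) = atan2(-0.107643, 0.123789) = -41.01°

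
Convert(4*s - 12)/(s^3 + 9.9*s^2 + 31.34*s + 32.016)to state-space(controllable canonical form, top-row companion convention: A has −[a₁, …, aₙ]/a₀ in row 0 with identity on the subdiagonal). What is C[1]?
Reachable canonical form: C = numerator coefficients (right-aligned, zero-padded to length n).
num = 4*s - 12, C = [[0, 4, -12]].
C[1] = 4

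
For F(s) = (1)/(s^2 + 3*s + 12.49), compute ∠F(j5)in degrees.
Substitute s = j*5: F(j5) = -0.0327916 - 0.0393185j.
∠F(j5) = atan2(Im, Re) = atan2(-0.0393185, -0.0327916) = -129.83°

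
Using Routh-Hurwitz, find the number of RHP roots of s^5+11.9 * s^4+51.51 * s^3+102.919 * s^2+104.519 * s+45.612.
Routh array:
s^5: [1, 51.51, 104.519]; s^4: [11.9, 102.919, 45.612]; s^3: [42.8613, 100.686]; s^2: [74.9646, 45.612]; s^1: [74.6072]; s^0: [45.612]
First column: [1, 11.9, 42.8613, 74.9646, 74.6072, 45.612]. Sign changes = RHP roots = 0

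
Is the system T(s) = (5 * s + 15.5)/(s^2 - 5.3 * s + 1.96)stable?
Denominator: s^2 - 5.3*s + 1.96 = (s - 4.9)(s - 0.4). Poles: 0.4, 4.9. All Re(p)<0: No (unstable)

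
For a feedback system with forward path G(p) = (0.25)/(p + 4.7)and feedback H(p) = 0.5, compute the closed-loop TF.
Closed-loop T = G/(1+GH).
Numerator: G_num * H_den = 0.25.
Denominator: G_den * H_den + G_num * H_num = (p + 4.7) + (0.125) = p + 4.825.
T(p) = (0.25)/(p + 4.825)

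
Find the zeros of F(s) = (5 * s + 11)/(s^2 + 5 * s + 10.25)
Set numerator = 0: 5*s + 11 = 0 → Zeros: -2.2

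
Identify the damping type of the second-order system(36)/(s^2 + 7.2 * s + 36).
Standard form: ωn²/(s²+2ζωn·s+ωn²) gives ωn=6, ζ=0.6.
Underdamped (ζ = 0.6 < 1)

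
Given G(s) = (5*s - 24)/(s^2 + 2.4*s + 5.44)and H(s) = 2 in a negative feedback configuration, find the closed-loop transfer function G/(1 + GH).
Closed-loop T = G/(1+GH).
Numerator: G_num * H_den = 5*s - 24.
Denominator: G_den * H_den + G_num * H_num = (s^2 + 2.4*s + 5.44) + (10*s - 48) = s^2 + 12.4*s - 42.56.
T(s) = (5*s - 24)/(s^2 + 12.4*s - 42.56)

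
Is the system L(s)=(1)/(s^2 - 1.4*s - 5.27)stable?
Denominator: s^2 - 1.4*s - 5.27 = (s - 3.1)(s + 1.7). Poles: -1.7, 3.1. All Re(p)<0: No (unstable)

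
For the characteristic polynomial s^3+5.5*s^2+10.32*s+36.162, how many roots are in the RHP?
s^3 + 5.5*s^2 + 10.32*s + 36.162 = (s + 4.9)(s^2 + 0.6*s + 7.38). Poles: -0.3 + 2.7j, -0.3 - 2.7j, -4.9. RHP poles (Re>0): 0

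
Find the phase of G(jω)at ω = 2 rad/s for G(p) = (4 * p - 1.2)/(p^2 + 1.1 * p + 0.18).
Substitute p = j*2: G(j2) = 1.1416 - 1.43678j.
∠G(j2) = atan2(Im, Re) = atan2(-1.43678, 1.1416) = -51.53°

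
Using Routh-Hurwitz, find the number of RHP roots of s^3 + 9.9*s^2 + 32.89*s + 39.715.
Routh array:
s^3: [1, 32.89]; s^2: [9.9, 39.715]; s^1: [28.8784]; s^0: [39.715]
First column: [1, 9.9, 28.8784, 39.715]. Sign changes = RHP roots = 0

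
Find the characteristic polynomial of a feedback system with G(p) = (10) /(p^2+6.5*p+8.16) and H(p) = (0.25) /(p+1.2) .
Characteristic poly = G_den * H_den + G_num * H_num = (p^3 + 7.7*p^2 + 15.96*p + 9.792) + (2.5) = p^3 + 7.7*p^2 + 15.96*p + 12.292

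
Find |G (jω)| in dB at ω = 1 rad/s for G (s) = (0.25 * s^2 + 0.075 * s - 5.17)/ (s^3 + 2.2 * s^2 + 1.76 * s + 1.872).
Substitute s = j*1: G(j1) = 2.67776 + 5.97591j.
|G(j1)| = sqrt(Re² + Im²) = 6.548.
20*log₁₀(6.548) = 16.32 dB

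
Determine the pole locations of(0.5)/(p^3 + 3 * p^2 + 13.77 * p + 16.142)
Set denominator = 0: p^3 + 3*p^2 + 13.77*p + 16.142 = (p + 1.4)(p^2 + 1.6*p + 11.53) = 0 → Poles: -0.8 + 3.3j, -0.8 - 3.3j, -1.4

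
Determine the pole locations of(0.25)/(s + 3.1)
Set denominator = 0: s + 3.1 = 0 → Poles: -3.1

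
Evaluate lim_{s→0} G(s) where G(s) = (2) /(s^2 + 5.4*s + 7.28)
DC gain = G(0) = num(0)/den(0) = 2/7.28 = 0.2747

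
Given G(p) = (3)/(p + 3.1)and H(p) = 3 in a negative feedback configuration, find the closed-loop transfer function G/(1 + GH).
Closed-loop T = G/(1+GH).
Numerator: G_num * H_den = 3.
Denominator: G_den * H_den + G_num * H_num = (p + 3.1) + (9) = p + 12.1.
T(p) = (3)/(p + 12.1)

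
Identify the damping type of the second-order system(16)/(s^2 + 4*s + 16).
Standard form: ωn²/(s²+2ζωn·s+ωn²) gives ωn=4, ζ=0.5.
Underdamped (ζ = 0.5 < 1)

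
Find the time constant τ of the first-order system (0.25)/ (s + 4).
First-order system: τ = -1/pole. Pole = -4. τ = -1/(-4) = 0.25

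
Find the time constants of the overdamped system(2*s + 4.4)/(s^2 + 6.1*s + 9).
Overdamped: real poles at -3.6, -2.5. τ = -1/pole → τ₁ = 0.2778, τ₂ = 0.4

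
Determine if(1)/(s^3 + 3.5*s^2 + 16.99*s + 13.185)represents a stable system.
Denominator: s^3 + 3.5*s^2 + 16.99*s + 13.185 = (s + 0.9)(s^2 + 2.6*s + 14.65). Poles: -0.9, -1.3 + 3.6j, -1.3 - 3.6j. All Re(p)<0: Yes (stable)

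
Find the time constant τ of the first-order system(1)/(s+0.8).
First-order system: τ = -1/pole. Pole = -0.8. τ = -1/(-0.8) = 1.25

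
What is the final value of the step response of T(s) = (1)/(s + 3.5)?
FVT: lim_{t→∞} y(t) = lim_{s→0} s*Y(s) where Y(s) = T(s)/s.
= lim_{s→0} T(s) = T(0) = num(0)/den(0) = 1/3.5 = 0.2857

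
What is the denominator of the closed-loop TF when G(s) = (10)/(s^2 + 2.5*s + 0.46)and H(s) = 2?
Characteristic poly = G_den * H_den + G_num * H_num = (s^2 + 2.5*s + 0.46) + (20) = s^2 + 2.5*s + 20.46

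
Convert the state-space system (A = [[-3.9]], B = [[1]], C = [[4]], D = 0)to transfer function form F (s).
F(s) = C(sI - A)⁻¹B + D.
Characteristic polynomial det(sI - A) = s + 3.9.
Numerator from C·adj(sI-A)·B + D·det(sI-A) = 4.
F(s) = (4)/(s + 3.9)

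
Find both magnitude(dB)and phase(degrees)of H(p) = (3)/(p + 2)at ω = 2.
Substitute p = j*2: H(j2) = 0.75 - 0.75j.
|H| = 20*log₁₀(sqrt(Re²+Im²)) = 0.51 dB.
∠H = atan2(Im, Re) = -45.00°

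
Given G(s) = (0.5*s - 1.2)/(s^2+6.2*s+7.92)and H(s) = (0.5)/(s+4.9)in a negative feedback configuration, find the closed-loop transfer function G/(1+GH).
Closed-loop T = G/(1+GH).
Numerator: G_num * H_den = 0.5*s^2 + 1.25*s - 5.88.
Denominator: G_den * H_den + G_num * H_num = (s^3 + 11.1*s^2 + 38.3*s + 38.808) + (0.25*s - 0.6) = s^3 + 11.1*s^2 + 38.55*s + 38.208.
T(s) = (0.5*s^2 + 1.25*s - 5.88)/(s^3 + 11.1*s^2 + 38.55*s + 38.208)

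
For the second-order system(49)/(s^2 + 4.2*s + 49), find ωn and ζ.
Standard form: ωn²/(s²+2ζωn·s+ωn²).
const=49=ωn² → ωn=7, s coeff=4.2=2ζωn → ζ=0.3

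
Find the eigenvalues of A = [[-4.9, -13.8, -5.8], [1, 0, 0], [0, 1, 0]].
Eigenvalues solve det(λI - A) = 0.
Characteristic polynomial: λ^3 + 4.9*λ^2 + 13.8*λ + 5.8 = 0.
Factor: (λ + 0.5)(λ^2 + 4.4*λ + 11.6) = 0.
Roots: -0.5, -2.2 + 2.6j, -2.2 - 2.6j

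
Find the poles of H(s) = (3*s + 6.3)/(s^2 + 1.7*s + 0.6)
Set denominator = 0: s^2 + 1.7*s + 0.6 = (s + 1.2)(s + 0.5) = 0 → Poles: -0.5, -1.2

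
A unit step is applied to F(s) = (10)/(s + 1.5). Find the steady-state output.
FVT: lim_{t→∞} y(t) = lim_{s→0} s*Y(s) where Y(s) = F(s)/s.
= lim_{s→0} F(s) = F(0) = num(0)/den(0) = 10/1.5 = 6.667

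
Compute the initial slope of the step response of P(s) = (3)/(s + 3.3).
IVT: y'(0⁺) = lim_{s→∞} s²·Y(s) = lim_{s→∞} s·P(s).
deg(num) = 0, deg(den) = 1, relative degree = 1, so s·P(s) → (leading num)/(leading den) = 3/1 = 3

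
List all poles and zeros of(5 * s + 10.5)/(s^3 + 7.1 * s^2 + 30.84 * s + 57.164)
Set denominator = 0: s^3 + 7.1*s^2 + 30.84*s + 57.164 = (s + 3.1)(s^2 + 4*s + 18.44) = 0 → Poles: -2 + 3.8j, -2 - 3.8j, -3.1
Set numerator = 0: 5*s + 10.5 = 0 → Zeros: -2.1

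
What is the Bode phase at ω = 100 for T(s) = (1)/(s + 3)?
Substitute s = j*100: T(j100) = 0.00029973 - 0.00999101j.
∠T(j100) = atan2(Im, Re) = atan2(-0.00999101, 0.00029973) = -88.28°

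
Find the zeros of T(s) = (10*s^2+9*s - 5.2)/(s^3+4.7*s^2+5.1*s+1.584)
Set numerator = 0: 10*s^2 + 9*s - 5.2 = 10*(s - 0.4)(s + 1.3) = 0 → Zeros: -1.3, 0.4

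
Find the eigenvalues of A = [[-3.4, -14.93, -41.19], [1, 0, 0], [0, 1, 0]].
Eigenvalues solve det(λI - A) = 0.
Characteristic polynomial: λ^3 + 3.4*λ^2 + 14.93*λ + 41.19 = 0.
Factor: (λ + 3)(λ^2 + 0.4*λ + 13.73) = 0.
Roots: -0.2 + 3.7j, -0.2 - 3.7j, -3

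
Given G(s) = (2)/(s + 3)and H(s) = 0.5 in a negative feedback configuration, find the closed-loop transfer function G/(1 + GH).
Closed-loop T = G/(1+GH).
Numerator: G_num * H_den = 2.
Denominator: G_den * H_den + G_num * H_num = (s + 3) + (1) = s + 4.
T(s) = (2)/(s + 4)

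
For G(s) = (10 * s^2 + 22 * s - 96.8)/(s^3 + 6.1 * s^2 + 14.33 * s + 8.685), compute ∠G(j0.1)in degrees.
Substitute s = j*0.1: G(j0.1) = -10.8934 + 2.06393j.
∠G(j0.1) = atan2(Im, Re) = atan2(2.06393, -10.8934) = 169.27°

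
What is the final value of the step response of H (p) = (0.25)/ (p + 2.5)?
FVT: lim_{t→∞} y(t) = lim_{p→0} p*Y(p) where Y(p) = H(p)/p.
= lim_{p→0} H(p) = H(0) = num(0)/den(0) = 0.25/2.5 = 0.1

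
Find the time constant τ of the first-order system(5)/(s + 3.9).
First-order system: τ = -1/pole. Pole = -3.9. τ = -1/(-3.9) = 0.2564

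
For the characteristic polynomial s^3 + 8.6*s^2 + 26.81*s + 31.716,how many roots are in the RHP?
s^3 + 8.6*s^2 + 26.81*s + 31.716 = (s + 3.6)(s^2 + 5*s + 8.81). Poles: -2.5 + 1.6j, -2.5 - 1.6j, -3.6. RHP poles (Re>0): 0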